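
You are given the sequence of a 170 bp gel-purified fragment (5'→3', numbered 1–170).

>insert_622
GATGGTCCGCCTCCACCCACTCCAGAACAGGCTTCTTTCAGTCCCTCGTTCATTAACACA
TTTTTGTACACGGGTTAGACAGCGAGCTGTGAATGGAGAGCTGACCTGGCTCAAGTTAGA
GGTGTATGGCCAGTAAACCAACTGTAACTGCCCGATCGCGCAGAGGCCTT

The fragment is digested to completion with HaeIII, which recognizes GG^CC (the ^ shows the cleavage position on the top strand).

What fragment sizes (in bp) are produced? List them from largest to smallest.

HaeIII sites (GGCC) start at positions 128, 165.
HaeIII cuts after base 2 of each site, so after positions 129, 166.
Linear molecule, 2 cuts → 3 fragments:
  1–129 → 129 bp
  130–166 → 37 bp
  167–170 → 4 bp
Sorted largest to smallest: 129, 37, 4 bp.

129, 37, 4 bp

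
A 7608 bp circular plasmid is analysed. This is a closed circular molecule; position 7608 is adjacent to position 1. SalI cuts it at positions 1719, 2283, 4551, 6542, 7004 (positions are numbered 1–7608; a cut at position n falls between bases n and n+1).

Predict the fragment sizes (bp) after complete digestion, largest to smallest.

Circular molecule, 5 cuts → 5 fragments:
  2283 − 1719 = 564 bp
  4551 − 2283 = 2268 bp
  6542 − 4551 = 1991 bp
  7004 − 6542 = 462 bp
  wrap: 7608 − 7004 + 1719 = 2323 bp
Sorted largest to smallest: 2323, 2268, 1991, 564, 462 bp.

2323, 2268, 1991, 564, 462 bp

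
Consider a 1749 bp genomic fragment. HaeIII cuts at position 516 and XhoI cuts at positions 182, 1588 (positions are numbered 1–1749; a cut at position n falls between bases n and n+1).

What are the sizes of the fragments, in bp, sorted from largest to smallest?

1072, 334, 182, 161 bp

Combined cut positions (sorted): 182, 516, 1588.
Linear molecule, 3 cuts → 4 fragments:
  182 − 0 = 182 bp
  516 − 182 = 334 bp
  1588 − 516 = 1072 bp
  1749 − 1588 = 161 bp
Sorted largest to smallest: 1072, 334, 182, 161 bp.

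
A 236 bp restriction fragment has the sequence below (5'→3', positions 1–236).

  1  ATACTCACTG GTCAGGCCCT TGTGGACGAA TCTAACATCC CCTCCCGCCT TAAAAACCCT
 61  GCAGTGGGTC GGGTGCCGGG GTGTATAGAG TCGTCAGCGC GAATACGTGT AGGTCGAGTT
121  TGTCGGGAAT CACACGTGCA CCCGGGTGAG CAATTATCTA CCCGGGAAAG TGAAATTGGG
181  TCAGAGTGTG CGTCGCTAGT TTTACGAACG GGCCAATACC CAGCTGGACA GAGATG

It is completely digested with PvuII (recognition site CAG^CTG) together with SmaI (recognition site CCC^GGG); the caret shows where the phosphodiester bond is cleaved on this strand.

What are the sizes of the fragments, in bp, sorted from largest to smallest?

The PvuII site (CAGCTG) starts at position 221.
PvuII cuts after base 3 of each site, so after position 223.
SmaI sites (CCCGGG) start at positions 141, 161.
SmaI cuts after base 3 of each site, so after positions 143, 163.
Combined cut positions: 143, 163, 223.
Linear molecule, 3 cuts → 4 fragments:
  1–143 → 143 bp
  144–163 → 20 bp
  164–223 → 60 bp
  224–236 → 13 bp
Sorted largest to smallest: 143, 60, 20, 13 bp.

143, 60, 20, 13 bp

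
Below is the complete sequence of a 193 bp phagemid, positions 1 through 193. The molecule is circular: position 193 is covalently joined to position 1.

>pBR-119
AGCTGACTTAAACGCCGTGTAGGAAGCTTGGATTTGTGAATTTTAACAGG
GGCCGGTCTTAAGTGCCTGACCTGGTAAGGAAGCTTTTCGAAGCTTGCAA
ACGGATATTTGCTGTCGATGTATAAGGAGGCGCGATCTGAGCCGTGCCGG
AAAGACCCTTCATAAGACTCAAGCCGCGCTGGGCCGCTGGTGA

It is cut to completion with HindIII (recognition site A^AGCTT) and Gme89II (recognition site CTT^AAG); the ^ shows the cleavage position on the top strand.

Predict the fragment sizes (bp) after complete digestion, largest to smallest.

126, 36, 21, 10 bp

HindIII sites (AAGCTT) start at positions 24, 81, 91.
HindIII cuts after the first base of each site, so after positions 24, 81, 91.
The Gme89II site (CTTAAG) starts at position 58.
Gme89II cuts after base 3 of each site, so after position 60.
Combined cut positions: 24, 60, 81, 91.
Circular molecule, 4 cuts → 4 fragments:
  25–60 → 36 bp
  61–81 → 21 bp
  82–91 → 10 bp
  92–193 then 1–24 → 102 + 24 = 126 bp
Sorted largest to smallest: 126, 36, 21, 10 bp.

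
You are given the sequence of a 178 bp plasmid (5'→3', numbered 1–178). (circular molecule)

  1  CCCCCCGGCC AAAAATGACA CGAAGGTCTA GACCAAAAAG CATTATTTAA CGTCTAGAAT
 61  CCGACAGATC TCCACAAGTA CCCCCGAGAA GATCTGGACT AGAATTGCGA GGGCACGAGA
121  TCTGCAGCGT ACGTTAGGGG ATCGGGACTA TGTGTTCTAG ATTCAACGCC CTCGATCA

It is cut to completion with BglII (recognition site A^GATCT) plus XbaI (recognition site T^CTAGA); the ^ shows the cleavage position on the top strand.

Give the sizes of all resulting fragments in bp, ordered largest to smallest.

BglII sites (AGATCT) start at positions 66, 90, 118.
BglII cuts after the first base of each site, so after positions 66, 90, 118.
XbaI sites (TCTAGA) start at positions 27, 53, 156.
XbaI cuts after the first base of each site, so after positions 27, 53, 156.
Combined cut positions: 27, 53, 66, 90, 118, 156.
Circular molecule, 6 cuts → 6 fragments:
  28–53 → 26 bp
  54–66 → 13 bp
  67–90 → 24 bp
  91–118 → 28 bp
  119–156 → 38 bp
  157–178 then 1–27 → 22 + 27 = 49 bp
Sorted largest to smallest: 49, 38, 28, 26, 24, 13 bp.

49, 38, 28, 26, 24, 13 bp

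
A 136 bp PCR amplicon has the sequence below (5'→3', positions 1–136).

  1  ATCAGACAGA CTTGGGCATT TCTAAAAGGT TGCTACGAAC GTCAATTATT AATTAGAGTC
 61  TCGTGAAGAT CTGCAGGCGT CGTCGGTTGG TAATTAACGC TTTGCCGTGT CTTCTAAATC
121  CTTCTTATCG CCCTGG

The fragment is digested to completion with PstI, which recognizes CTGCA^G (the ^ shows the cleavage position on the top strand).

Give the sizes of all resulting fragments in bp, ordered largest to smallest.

75, 61 bp

The PstI site (CTGCAG) starts at position 71.
PstI cuts after base 5 of each site (before the last base), so after position 75.
Linear molecule, 1 cut → 2 fragments:
  1–75 → 75 bp
  76–136 → 61 bp
Sorted largest to smallest: 75, 61 bp.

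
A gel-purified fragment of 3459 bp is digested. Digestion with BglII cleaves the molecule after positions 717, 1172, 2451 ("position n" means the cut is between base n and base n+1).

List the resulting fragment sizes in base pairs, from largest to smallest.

Linear molecule, 3 cuts → 4 fragments:
  717 − 0 = 717 bp
  1172 − 717 = 455 bp
  2451 − 1172 = 1279 bp
  3459 − 2451 = 1008 bp
Sorted largest to smallest: 1279, 1008, 717, 455 bp.

1279, 1008, 717, 455 bp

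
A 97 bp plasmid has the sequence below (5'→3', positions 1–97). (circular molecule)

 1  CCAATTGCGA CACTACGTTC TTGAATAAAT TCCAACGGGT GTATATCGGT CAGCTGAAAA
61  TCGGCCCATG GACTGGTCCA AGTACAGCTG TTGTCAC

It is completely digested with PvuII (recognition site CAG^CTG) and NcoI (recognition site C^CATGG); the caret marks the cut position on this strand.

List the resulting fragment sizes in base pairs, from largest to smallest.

PvuII sites (CAGCTG) start at positions 51, 85.
PvuII cuts after base 3 of each site, so after positions 53, 87.
The NcoI site (CCATGG) starts at position 66.
NcoI cuts after the first base of each site, so after position 66.
Combined cut positions: 53, 66, 87.
Circular molecule, 3 cuts → 3 fragments:
  54–66 → 13 bp
  67–87 → 21 bp
  88–97 then 1–53 → 10 + 53 = 63 bp
Sorted largest to smallest: 63, 21, 13 bp.

63, 21, 13 bp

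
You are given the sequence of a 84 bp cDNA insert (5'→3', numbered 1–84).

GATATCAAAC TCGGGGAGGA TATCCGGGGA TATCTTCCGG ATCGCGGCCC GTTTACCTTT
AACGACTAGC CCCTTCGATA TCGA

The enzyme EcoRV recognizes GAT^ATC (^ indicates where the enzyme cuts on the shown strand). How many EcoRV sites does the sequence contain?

4

GATATC occurs starting at positions 1, 19, 29, 77.
EcoRV cuts at 4 sites.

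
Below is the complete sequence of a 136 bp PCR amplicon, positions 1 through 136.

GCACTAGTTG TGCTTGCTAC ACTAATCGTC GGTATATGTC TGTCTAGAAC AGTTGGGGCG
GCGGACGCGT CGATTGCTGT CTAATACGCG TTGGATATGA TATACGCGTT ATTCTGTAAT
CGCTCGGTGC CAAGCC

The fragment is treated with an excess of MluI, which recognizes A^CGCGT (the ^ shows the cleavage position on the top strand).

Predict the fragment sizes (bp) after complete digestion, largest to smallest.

MluI sites (ACGCGT) start at positions 65, 86, 104.
MluI cuts after the first base of each site, so after positions 65, 86, 104.
Linear molecule, 3 cuts → 4 fragments:
  1–65 → 65 bp
  66–86 → 21 bp
  87–104 → 18 bp
  105–136 → 32 bp
Sorted largest to smallest: 65, 32, 21, 18 bp.

65, 32, 21, 18 bp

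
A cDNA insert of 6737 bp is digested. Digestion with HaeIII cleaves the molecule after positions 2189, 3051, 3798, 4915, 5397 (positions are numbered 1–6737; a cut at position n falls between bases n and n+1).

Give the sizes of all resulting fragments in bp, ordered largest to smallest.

2189, 1340, 1117, 862, 747, 482 bp

Linear molecule, 5 cuts → 6 fragments:
  2189 − 0 = 2189 bp
  3051 − 2189 = 862 bp
  3798 − 3051 = 747 bp
  4915 − 3798 = 1117 bp
  5397 − 4915 = 482 bp
  6737 − 5397 = 1340 bp
Sorted largest to smallest: 2189, 1340, 1117, 862, 747, 482 bp.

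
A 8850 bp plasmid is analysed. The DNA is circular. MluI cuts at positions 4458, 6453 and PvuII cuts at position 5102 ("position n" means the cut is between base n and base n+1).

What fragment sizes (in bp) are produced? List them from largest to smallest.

Combined cut positions (sorted): 4458, 5102, 6453.
Circular molecule, 3 cuts → 3 fragments:
  5102 − 4458 = 644 bp
  6453 − 5102 = 1351 bp
  wrap: 8850 − 6453 + 4458 = 6855 bp
Sorted largest to smallest: 6855, 1351, 644 bp.

6855, 1351, 644 bp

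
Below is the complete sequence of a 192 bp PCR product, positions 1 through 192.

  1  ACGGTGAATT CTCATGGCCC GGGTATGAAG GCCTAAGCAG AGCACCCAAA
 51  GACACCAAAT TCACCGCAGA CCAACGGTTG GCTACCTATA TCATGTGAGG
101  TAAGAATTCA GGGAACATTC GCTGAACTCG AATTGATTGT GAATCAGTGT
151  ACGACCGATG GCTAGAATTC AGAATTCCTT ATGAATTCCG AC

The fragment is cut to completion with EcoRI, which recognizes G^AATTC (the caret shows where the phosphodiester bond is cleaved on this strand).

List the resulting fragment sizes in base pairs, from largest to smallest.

EcoRI sites (GAATTC) start at positions 6, 104, 165, 172, 183.
EcoRI cuts after the first base of each site, so after positions 6, 104, 165, 172, 183.
Linear molecule, 5 cuts → 6 fragments:
  1–6 → 6 bp
  7–104 → 98 bp
  105–165 → 61 bp
  166–172 → 7 bp
  173–183 → 11 bp
  184–192 → 9 bp
Sorted largest to smallest: 98, 61, 11, 9, 7, 6 bp.

98, 61, 11, 9, 7, 6 bp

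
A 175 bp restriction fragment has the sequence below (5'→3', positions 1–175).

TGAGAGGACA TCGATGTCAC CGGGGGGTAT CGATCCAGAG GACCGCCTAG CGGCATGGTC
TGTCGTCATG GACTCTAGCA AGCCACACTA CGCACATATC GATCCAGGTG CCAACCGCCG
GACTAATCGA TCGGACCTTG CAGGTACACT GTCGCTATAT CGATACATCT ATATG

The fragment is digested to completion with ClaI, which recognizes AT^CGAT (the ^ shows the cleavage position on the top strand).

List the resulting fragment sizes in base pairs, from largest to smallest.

ClaI sites (ATCGAT) start at positions 10, 29, 98, 126, 159.
ClaI cuts after base 2 of each site, so after positions 11, 30, 99, 127, 160.
Linear molecule, 5 cuts → 6 fragments:
  1–11 → 11 bp
  12–30 → 19 bp
  31–99 → 69 bp
  100–127 → 28 bp
  128–160 → 33 bp
  161–175 → 15 bp
Sorted largest to smallest: 69, 33, 28, 19, 15, 11 bp.

69, 33, 28, 19, 15, 11 bp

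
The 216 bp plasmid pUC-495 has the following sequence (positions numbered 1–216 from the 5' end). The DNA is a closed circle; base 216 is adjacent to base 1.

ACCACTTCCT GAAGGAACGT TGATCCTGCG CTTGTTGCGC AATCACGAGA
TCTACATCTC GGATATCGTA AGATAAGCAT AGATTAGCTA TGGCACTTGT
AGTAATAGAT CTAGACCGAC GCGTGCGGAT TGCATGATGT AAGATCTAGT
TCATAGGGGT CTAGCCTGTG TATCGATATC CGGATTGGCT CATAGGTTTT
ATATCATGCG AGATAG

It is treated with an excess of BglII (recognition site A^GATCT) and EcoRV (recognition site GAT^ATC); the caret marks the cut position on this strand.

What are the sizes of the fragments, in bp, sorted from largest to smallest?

BglII sites (AGATCT) start at positions 48, 107, 142.
BglII cuts after the first base of each site, so after positions 48, 107, 142.
EcoRV sites (GATATC) start at positions 62, 175.
EcoRV cuts after base 3 of each site, so after positions 64, 177.
Combined cut positions: 48, 64, 107, 142, 177.
Circular molecule, 5 cuts → 5 fragments:
  49–64 → 16 bp
  65–107 → 43 bp
  108–142 → 35 bp
  143–177 → 35 bp
  178–216 then 1–48 → 39 + 48 = 87 bp
Sorted largest to smallest: 87, 43, 35, 35, 16 bp.

87, 43, 35, 35, 16 bp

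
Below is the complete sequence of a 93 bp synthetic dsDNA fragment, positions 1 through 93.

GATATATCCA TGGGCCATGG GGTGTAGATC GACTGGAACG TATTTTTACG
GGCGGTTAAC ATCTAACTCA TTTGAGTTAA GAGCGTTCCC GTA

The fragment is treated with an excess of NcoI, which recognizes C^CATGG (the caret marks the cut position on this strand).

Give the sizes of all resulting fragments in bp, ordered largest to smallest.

78, 8, 7 bp

NcoI sites (CCATGG) start at positions 8, 15.
NcoI cuts after the first base of each site, so after positions 8, 15.
Linear molecule, 2 cuts → 3 fragments:
  1–8 → 8 bp
  9–15 → 7 bp
  16–93 → 78 bp
Sorted largest to smallest: 78, 8, 7 bp.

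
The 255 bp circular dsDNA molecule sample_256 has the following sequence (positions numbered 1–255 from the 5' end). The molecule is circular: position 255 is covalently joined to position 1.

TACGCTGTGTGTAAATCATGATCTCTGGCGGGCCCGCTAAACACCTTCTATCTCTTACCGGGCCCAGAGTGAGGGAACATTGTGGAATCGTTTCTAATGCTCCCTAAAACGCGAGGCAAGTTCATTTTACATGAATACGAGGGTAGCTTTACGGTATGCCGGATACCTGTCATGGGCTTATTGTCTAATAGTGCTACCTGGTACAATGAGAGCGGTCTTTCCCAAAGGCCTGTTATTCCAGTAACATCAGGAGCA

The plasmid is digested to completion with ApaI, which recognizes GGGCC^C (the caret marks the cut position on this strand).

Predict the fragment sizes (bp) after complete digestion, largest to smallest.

225, 30 bp

ApaI sites (GGGCCC) start at positions 30, 60.
ApaI cuts after base 5 of each site (before the last base), so after positions 34, 64.
Circular molecule, 2 cuts → 2 fragments:
  35–64 → 30 bp
  65–255 then 1–34 → 191 + 34 = 225 bp
Sorted largest to smallest: 225, 30 bp.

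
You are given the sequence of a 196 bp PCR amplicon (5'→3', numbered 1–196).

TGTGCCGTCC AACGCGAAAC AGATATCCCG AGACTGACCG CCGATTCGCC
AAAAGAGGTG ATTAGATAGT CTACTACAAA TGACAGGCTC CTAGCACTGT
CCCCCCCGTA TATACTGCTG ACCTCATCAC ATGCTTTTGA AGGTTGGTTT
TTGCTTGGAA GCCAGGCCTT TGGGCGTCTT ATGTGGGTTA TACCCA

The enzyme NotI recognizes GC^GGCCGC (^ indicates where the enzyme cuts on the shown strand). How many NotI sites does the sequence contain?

No occurrence of GCGGCCGC is present in the sequence.
NotI does not cut: 0 sites.

0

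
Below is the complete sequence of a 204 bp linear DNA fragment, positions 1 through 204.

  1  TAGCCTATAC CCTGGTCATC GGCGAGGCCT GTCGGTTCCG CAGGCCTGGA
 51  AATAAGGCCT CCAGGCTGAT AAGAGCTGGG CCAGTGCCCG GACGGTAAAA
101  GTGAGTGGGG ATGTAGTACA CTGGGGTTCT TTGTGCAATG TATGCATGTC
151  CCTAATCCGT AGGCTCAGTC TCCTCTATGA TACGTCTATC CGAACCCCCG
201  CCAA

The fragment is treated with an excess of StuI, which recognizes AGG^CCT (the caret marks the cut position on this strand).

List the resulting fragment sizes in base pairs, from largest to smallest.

147, 27, 17, 13 bp

StuI sites (AGGCCT) start at positions 25, 42, 55.
StuI cuts after base 3 of each site, so after positions 27, 44, 57.
Linear molecule, 3 cuts → 4 fragments:
  1–27 → 27 bp
  28–44 → 17 bp
  45–57 → 13 bp
  58–204 → 147 bp
Sorted largest to smallest: 147, 27, 17, 13 bp.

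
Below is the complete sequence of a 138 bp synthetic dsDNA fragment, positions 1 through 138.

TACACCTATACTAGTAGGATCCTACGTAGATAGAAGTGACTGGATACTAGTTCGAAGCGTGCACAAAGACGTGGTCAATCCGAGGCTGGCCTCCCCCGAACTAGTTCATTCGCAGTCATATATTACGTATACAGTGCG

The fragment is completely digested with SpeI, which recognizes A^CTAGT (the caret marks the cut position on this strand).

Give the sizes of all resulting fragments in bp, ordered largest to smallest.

SpeI sites (ACTAGT) start at positions 10, 46, 100.
SpeI cuts after the first base of each site, so after positions 10, 46, 100.
Linear molecule, 3 cuts → 4 fragments:
  1–10 → 10 bp
  11–46 → 36 bp
  47–100 → 54 bp
  101–138 → 38 bp
Sorted largest to smallest: 54, 38, 36, 10 bp.

54, 38, 36, 10 bp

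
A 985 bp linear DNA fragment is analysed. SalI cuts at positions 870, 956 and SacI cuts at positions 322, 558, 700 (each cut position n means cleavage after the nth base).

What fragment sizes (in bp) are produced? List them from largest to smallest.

Combined cut positions (sorted): 322, 558, 700, 870, 956.
Linear molecule, 5 cuts → 6 fragments:
  322 − 0 = 322 bp
  558 − 322 = 236 bp
  700 − 558 = 142 bp
  870 − 700 = 170 bp
  956 − 870 = 86 bp
  985 − 956 = 29 bp
Sorted largest to smallest: 322, 236, 170, 142, 86, 29 bp.

322, 236, 170, 142, 86, 29 bp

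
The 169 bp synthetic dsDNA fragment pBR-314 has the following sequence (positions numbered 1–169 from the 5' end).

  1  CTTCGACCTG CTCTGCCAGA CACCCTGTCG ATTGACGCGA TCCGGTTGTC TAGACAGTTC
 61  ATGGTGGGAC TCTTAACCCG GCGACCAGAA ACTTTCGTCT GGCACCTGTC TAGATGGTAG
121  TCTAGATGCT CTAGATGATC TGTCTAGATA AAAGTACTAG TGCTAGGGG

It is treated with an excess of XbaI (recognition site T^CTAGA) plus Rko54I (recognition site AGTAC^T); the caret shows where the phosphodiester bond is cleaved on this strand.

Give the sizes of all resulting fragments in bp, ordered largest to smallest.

60, 49, 14, 13, 12, 12, 9 bp

XbaI sites (TCTAGA) start at positions 49, 109, 121, 130, 143.
XbaI cuts after the first base of each site, so after positions 49, 109, 121, 130, 143.
The Rko54I site (AGTACT) starts at position 153.
Rko54I cuts after base 5 of each site (before the last base), so after position 157.
Combined cut positions: 49, 109, 121, 130, 143, 157.
Linear molecule, 6 cuts → 7 fragments:
  1–49 → 49 bp
  50–109 → 60 bp
  110–121 → 12 bp
  122–130 → 9 bp
  131–143 → 13 bp
  144–157 → 14 bp
  158–169 → 12 bp
Sorted largest to smallest: 60, 49, 14, 13, 12, 12, 9 bp.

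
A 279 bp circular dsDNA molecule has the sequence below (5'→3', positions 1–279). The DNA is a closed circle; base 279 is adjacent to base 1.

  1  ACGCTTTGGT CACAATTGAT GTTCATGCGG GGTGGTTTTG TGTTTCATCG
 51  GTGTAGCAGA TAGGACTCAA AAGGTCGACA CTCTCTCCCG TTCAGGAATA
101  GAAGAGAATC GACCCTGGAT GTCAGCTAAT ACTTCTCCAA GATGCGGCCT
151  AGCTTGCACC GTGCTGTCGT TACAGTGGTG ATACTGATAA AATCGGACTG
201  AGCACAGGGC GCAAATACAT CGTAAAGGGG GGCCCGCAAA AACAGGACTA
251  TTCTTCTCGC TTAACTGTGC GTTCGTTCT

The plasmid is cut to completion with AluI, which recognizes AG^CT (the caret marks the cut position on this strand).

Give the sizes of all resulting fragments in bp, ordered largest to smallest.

AluI sites (AGCT) start at positions 124, 151.
AluI cuts after base 2 of each site, so after positions 125, 152.
Circular molecule, 2 cuts → 2 fragments:
  126–152 → 27 bp
  153–279 then 1–125 → 127 + 125 = 252 bp
Sorted largest to smallest: 252, 27 bp.

252, 27 bp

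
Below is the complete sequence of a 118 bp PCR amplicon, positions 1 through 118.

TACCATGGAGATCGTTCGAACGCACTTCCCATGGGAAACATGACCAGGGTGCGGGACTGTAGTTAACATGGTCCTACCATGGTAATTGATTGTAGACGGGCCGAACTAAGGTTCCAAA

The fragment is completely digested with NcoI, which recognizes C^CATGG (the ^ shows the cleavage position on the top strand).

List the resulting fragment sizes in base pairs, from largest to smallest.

48, 41, 26, 3 bp

NcoI sites (CCATGG) start at positions 3, 29, 77.
NcoI cuts after the first base of each site, so after positions 3, 29, 77.
Linear molecule, 3 cuts → 4 fragments:
  1–3 → 3 bp
  4–29 → 26 bp
  30–77 → 48 bp
  78–118 → 41 bp
Sorted largest to smallest: 48, 41, 26, 3 bp.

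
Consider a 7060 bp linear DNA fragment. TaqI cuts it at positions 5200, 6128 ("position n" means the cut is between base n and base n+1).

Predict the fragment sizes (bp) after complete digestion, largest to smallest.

Linear molecule, 2 cuts → 3 fragments:
  5200 − 0 = 5200 bp
  6128 − 5200 = 928 bp
  7060 − 6128 = 932 bp
Sorted largest to smallest: 5200, 932, 928 bp.

5200, 932, 928 bp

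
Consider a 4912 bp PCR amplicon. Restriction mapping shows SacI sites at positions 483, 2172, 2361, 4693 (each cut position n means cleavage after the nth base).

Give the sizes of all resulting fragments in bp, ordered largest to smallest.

2332, 1689, 483, 219, 189 bp

Linear molecule, 4 cuts → 5 fragments:
  483 − 0 = 483 bp
  2172 − 483 = 1689 bp
  2361 − 2172 = 189 bp
  4693 − 2361 = 2332 bp
  4912 − 4693 = 219 bp
Sorted largest to smallest: 2332, 1689, 483, 219, 189 bp.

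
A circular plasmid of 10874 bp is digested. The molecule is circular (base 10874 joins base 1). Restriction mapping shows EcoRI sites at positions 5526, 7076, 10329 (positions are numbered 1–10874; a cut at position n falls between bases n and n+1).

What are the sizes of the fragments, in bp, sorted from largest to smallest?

6071, 3253, 1550 bp

Circular molecule, 3 cuts → 3 fragments:
  7076 − 5526 = 1550 bp
  10329 − 7076 = 3253 bp
  wrap: 10874 − 10329 + 5526 = 6071 bp
Sorted largest to smallest: 6071, 3253, 1550 bp.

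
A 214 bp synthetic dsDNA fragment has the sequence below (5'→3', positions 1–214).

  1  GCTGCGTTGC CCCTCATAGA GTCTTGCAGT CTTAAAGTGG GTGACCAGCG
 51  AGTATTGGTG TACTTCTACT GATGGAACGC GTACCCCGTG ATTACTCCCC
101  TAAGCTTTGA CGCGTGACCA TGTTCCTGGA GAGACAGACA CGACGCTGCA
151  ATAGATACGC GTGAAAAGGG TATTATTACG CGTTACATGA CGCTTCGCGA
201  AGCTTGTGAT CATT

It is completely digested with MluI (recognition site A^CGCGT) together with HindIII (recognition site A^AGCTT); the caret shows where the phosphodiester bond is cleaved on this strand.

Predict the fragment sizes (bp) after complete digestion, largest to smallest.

77, 47, 25, 22, 21, 14, 8 bp

MluI sites (ACGCGT) start at positions 77, 110, 157, 178.
MluI cuts after the first base of each site, so after positions 77, 110, 157, 178.
HindIII sites (AAGCTT) start at positions 102, 200.
HindIII cuts after the first base of each site, so after positions 102, 200.
Combined cut positions: 77, 102, 110, 157, 178, 200.
Linear molecule, 6 cuts → 7 fragments:
  1–77 → 77 bp
  78–102 → 25 bp
  103–110 → 8 bp
  111–157 → 47 bp
  158–178 → 21 bp
  179–200 → 22 bp
  201–214 → 14 bp
Sorted largest to smallest: 77, 47, 25, 22, 21, 14, 8 bp.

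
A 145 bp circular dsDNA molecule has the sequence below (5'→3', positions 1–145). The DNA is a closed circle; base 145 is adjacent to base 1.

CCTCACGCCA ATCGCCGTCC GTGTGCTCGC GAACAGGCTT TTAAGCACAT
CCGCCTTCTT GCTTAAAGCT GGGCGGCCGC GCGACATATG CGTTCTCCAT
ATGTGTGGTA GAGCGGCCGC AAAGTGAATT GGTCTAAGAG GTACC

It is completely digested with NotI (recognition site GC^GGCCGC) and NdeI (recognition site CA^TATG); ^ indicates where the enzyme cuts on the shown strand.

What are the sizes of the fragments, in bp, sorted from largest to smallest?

105, 15, 13, 12 bp

NotI sites (GCGGCCGC) start at positions 73, 113.
NotI cuts after base 2 of each site, so after positions 74, 114.
NdeI sites (CATATG) start at positions 85, 98.
NdeI cuts after base 2 of each site, so after positions 86, 99.
Combined cut positions: 74, 86, 99, 114.
Circular molecule, 4 cuts → 4 fragments:
  75–86 → 12 bp
  87–99 → 13 bp
  100–114 → 15 bp
  115–145 then 1–74 → 31 + 74 = 105 bp
Sorted largest to smallest: 105, 15, 13, 12 bp.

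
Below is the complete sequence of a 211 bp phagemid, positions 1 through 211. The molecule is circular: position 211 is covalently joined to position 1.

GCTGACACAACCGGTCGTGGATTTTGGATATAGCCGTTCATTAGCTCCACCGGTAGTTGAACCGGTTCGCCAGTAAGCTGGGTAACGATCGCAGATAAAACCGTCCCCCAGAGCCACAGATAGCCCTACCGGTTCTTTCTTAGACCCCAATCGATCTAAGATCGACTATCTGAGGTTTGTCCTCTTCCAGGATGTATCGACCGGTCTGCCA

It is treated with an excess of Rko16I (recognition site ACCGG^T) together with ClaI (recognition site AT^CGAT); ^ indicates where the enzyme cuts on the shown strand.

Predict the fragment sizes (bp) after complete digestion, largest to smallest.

67, 53, 39, 21, 19, 12 bp

Rko16I sites (ACCGGT) start at positions 10, 49, 61, 128, 200.
Rko16I cuts after base 5 of each site (before the last base), so after positions 14, 53, 65, 132, 204.
The ClaI site (ATCGAT) starts at position 150.
ClaI cuts after base 2 of each site, so after position 151.
Combined cut positions: 14, 53, 65, 132, 151, 204.
Circular molecule, 6 cuts → 6 fragments:
  15–53 → 39 bp
  54–65 → 12 bp
  66–132 → 67 bp
  133–151 → 19 bp
  152–204 → 53 bp
  205–211 then 1–14 → 7 + 14 = 21 bp
Sorted largest to smallest: 67, 53, 39, 21, 19, 12 bp.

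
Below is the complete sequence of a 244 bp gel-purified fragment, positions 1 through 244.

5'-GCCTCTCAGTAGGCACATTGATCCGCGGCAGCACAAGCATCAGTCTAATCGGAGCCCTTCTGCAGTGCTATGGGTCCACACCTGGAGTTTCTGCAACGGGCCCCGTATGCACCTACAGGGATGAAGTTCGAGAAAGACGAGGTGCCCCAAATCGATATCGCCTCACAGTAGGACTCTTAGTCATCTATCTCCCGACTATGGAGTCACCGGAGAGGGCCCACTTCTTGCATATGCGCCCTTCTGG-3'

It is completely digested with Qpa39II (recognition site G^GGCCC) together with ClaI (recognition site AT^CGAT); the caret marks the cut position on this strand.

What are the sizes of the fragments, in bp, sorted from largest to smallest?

98, 62, 54, 30 bp

Qpa39II sites (GGGCCC) start at positions 98, 214.
Qpa39II cuts after the first base of each site, so after positions 98, 214.
The ClaI site (ATCGAT) starts at position 151.
ClaI cuts after base 2 of each site, so after position 152.
Combined cut positions: 98, 152, 214.
Linear molecule, 3 cuts → 4 fragments:
  1–98 → 98 bp
  99–152 → 54 bp
  153–214 → 62 bp
  215–244 → 30 bp
Sorted largest to smallest: 98, 62, 54, 30 bp.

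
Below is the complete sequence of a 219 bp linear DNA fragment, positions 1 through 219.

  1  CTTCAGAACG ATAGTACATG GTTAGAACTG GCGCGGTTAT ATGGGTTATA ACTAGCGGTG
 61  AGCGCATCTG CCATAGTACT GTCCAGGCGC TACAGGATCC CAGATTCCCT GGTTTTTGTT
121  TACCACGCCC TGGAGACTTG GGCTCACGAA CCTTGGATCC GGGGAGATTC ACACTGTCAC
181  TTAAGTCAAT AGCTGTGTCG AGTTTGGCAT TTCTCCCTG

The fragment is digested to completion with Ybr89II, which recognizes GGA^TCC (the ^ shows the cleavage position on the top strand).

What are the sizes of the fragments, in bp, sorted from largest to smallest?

97, 62, 60 bp

Ybr89II sites (GGATCC) start at positions 95, 155.
Ybr89II cuts after base 3 of each site, so after positions 97, 157.
Linear molecule, 2 cuts → 3 fragments:
  1–97 → 97 bp
  98–157 → 60 bp
  158–219 → 62 bp
Sorted largest to smallest: 97, 62, 60 bp.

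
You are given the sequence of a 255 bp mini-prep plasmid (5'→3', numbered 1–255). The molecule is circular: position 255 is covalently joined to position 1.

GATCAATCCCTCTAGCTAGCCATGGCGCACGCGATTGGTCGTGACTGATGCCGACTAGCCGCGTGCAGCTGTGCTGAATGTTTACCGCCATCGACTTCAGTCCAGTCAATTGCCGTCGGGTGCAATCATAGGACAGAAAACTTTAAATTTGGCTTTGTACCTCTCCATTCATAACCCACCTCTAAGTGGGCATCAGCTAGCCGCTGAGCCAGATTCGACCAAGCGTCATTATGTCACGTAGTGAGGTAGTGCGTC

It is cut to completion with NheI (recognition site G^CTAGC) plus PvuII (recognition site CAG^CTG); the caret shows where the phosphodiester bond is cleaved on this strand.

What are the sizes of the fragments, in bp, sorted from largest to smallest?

128, 74, 53 bp

NheI sites (GCTAGC) start at positions 15, 196.
NheI cuts after the first base of each site, so after positions 15, 196.
The PvuII site (CAGCTG) starts at position 66.
PvuII cuts after base 3 of each site, so after position 68.
Combined cut positions: 15, 68, 196.
Circular molecule, 3 cuts → 3 fragments:
  16–68 → 53 bp
  69–196 → 128 bp
  197–255 then 1–15 → 59 + 15 = 74 bp
Sorted largest to smallest: 128, 74, 53 bp.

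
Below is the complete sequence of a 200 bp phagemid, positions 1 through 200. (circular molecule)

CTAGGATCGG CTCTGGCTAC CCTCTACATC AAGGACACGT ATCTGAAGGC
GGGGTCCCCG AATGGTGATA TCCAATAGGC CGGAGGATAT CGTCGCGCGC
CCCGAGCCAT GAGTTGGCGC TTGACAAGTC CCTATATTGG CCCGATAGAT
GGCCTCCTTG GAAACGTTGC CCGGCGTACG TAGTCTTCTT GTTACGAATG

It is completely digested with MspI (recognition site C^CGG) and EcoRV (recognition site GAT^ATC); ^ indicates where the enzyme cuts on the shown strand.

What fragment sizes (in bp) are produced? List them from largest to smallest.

98, 83, 11, 8 bp

MspI sites (CCGG) start at positions 80, 171.
MspI cuts after the first base of each site, so after positions 80, 171.
EcoRV sites (GATATC) start at positions 67, 86.
EcoRV cuts after base 3 of each site, so after positions 69, 88.
Combined cut positions: 69, 80, 88, 171.
Circular molecule, 4 cuts → 4 fragments:
  70–80 → 11 bp
  81–88 → 8 bp
  89–171 → 83 bp
  172–200 then 1–69 → 29 + 69 = 98 bp
Sorted largest to smallest: 98, 83, 11, 8 bp.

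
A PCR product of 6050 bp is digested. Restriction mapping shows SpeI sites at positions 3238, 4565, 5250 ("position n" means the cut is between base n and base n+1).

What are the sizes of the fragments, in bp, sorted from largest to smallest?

Linear molecule, 3 cuts → 4 fragments:
  3238 − 0 = 3238 bp
  4565 − 3238 = 1327 bp
  5250 − 4565 = 685 bp
  6050 − 5250 = 800 bp
Sorted largest to smallest: 3238, 1327, 800, 685 bp.

3238, 1327, 800, 685 bp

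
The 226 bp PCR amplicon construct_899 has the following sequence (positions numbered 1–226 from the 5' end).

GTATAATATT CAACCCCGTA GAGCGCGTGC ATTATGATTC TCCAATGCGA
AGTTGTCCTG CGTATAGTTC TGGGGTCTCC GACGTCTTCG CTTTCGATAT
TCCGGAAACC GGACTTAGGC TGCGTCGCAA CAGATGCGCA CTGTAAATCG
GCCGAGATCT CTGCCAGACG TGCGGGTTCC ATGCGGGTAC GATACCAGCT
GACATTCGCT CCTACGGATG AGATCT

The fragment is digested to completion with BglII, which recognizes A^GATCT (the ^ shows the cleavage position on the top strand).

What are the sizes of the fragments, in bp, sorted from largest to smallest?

BglII sites (AGATCT) start at positions 155, 221.
BglII cuts after the first base of each site, so after positions 155, 221.
Linear molecule, 2 cuts → 3 fragments:
  1–155 → 155 bp
  156–221 → 66 bp
  222–226 → 5 bp
Sorted largest to smallest: 155, 66, 5 bp.

155, 66, 5 bp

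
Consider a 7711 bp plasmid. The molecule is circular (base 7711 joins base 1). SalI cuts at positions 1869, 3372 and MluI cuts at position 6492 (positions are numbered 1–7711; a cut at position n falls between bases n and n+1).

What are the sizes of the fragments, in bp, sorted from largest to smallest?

3120, 3088, 1503 bp

Combined cut positions (sorted): 1869, 3372, 6492.
Circular molecule, 3 cuts → 3 fragments:
  3372 − 1869 = 1503 bp
  6492 − 3372 = 3120 bp
  wrap: 7711 − 6492 + 1869 = 3088 bp
Sorted largest to smallest: 3120, 3088, 1503 bp.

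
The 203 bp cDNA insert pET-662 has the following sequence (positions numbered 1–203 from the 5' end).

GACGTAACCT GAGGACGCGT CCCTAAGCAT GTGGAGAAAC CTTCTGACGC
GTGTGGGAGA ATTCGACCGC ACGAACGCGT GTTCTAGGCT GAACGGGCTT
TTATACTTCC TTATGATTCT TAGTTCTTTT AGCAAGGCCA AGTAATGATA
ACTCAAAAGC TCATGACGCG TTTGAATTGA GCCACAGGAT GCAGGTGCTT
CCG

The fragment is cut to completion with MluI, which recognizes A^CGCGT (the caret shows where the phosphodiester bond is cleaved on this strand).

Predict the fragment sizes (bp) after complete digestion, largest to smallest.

MluI sites (ACGCGT) start at positions 15, 47, 75, 166.
MluI cuts after the first base of each site, so after positions 15, 47, 75, 166.
Linear molecule, 4 cuts → 5 fragments:
  1–15 → 15 bp
  16–47 → 32 bp
  48–75 → 28 bp
  76–166 → 91 bp
  167–203 → 37 bp
Sorted largest to smallest: 91, 37, 32, 28, 15 bp.

91, 37, 32, 28, 15 bp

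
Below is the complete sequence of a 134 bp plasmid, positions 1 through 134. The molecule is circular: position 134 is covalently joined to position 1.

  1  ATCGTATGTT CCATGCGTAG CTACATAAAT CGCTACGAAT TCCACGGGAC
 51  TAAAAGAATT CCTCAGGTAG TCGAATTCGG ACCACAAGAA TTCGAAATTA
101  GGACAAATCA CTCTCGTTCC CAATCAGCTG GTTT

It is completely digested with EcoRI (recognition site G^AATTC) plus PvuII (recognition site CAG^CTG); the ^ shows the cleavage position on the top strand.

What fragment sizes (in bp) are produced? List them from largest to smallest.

44, 39, 19, 17, 15 bp

EcoRI sites (GAATTC) start at positions 37, 56, 73, 88.
EcoRI cuts after the first base of each site, so after positions 37, 56, 73, 88.
The PvuII site (CAGCTG) starts at position 125.
PvuII cuts after base 3 of each site, so after position 127.
Combined cut positions: 37, 56, 73, 88, 127.
Circular molecule, 5 cuts → 5 fragments:
  38–56 → 19 bp
  57–73 → 17 bp
  74–88 → 15 bp
  89–127 → 39 bp
  128–134 then 1–37 → 7 + 37 = 44 bp
Sorted largest to smallest: 44, 39, 19, 17, 15 bp.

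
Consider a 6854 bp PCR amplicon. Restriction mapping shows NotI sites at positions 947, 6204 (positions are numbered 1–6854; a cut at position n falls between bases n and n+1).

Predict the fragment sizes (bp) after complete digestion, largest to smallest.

5257, 947, 650 bp

Linear molecule, 2 cuts → 3 fragments:
  947 − 0 = 947 bp
  6204 − 947 = 5257 bp
  6854 − 6204 = 650 bp
Sorted largest to smallest: 5257, 947, 650 bp.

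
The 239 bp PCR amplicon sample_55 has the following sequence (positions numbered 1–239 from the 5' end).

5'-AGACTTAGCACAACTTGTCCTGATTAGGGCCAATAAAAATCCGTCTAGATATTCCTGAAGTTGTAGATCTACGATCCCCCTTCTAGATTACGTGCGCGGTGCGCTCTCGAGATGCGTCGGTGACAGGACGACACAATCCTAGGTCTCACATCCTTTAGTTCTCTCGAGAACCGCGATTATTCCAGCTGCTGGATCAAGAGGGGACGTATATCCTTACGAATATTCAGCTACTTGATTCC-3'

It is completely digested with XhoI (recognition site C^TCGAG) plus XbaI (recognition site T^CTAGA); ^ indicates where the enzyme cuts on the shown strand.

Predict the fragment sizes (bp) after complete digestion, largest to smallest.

76, 57, 44, 38, 24 bp

XhoI sites (CTCGAG) start at positions 106, 163.
XhoI cuts after the first base of each site, so after positions 106, 163.
XbaI sites (TCTAGA) start at positions 44, 82.
XbaI cuts after the first base of each site, so after positions 44, 82.
Combined cut positions: 44, 82, 106, 163.
Linear molecule, 4 cuts → 5 fragments:
  1–44 → 44 bp
  45–82 → 38 bp
  83–106 → 24 bp
  107–163 → 57 bp
  164–239 → 76 bp
Sorted largest to smallest: 76, 57, 44, 38, 24 bp.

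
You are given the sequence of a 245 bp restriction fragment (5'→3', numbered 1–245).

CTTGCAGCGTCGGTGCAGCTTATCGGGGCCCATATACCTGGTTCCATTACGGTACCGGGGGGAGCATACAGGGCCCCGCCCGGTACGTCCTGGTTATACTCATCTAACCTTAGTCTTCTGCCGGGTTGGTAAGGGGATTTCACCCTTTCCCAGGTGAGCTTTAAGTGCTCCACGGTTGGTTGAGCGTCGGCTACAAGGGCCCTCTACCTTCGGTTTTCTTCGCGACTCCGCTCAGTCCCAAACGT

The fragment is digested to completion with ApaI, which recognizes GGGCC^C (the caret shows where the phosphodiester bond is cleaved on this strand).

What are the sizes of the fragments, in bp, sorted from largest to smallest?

126, 45, 44, 30 bp

ApaI sites (GGGCCC) start at positions 26, 71, 197.
ApaI cuts after base 5 of each site (before the last base), so after positions 30, 75, 201.
Linear molecule, 3 cuts → 4 fragments:
  1–30 → 30 bp
  31–75 → 45 bp
  76–201 → 126 bp
  202–245 → 44 bp
Sorted largest to smallest: 126, 45, 44, 30 bp.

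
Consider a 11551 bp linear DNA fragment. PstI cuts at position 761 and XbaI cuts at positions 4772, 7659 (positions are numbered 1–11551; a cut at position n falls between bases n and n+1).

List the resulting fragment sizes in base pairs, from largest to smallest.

4011, 3892, 2887, 761 bp

Combined cut positions (sorted): 761, 4772, 7659.
Linear molecule, 3 cuts → 4 fragments:
  761 − 0 = 761 bp
  4772 − 761 = 4011 bp
  7659 − 4772 = 2887 bp
  11551 − 7659 = 3892 bp
Sorted largest to smallest: 4011, 3892, 2887, 761 bp.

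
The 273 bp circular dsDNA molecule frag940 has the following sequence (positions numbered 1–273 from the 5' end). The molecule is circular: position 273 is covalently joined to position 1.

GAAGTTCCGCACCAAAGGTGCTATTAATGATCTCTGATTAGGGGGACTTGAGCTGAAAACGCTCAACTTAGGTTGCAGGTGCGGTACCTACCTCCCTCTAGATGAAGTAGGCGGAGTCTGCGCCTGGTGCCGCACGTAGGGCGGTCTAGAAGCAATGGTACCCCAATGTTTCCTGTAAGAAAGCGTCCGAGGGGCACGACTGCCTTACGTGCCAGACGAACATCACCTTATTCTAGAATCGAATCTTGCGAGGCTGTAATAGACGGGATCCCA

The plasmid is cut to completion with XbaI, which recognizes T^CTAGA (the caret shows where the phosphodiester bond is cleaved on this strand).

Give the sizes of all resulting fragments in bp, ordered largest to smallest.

138, 87, 48 bp

XbaI sites (TCTAGA) start at positions 97, 145, 232.
XbaI cuts after the first base of each site, so after positions 97, 145, 232.
Circular molecule, 3 cuts → 3 fragments:
  98–145 → 48 bp
  146–232 → 87 bp
  233–273 then 1–97 → 41 + 97 = 138 bp
Sorted largest to smallest: 138, 87, 48 bp.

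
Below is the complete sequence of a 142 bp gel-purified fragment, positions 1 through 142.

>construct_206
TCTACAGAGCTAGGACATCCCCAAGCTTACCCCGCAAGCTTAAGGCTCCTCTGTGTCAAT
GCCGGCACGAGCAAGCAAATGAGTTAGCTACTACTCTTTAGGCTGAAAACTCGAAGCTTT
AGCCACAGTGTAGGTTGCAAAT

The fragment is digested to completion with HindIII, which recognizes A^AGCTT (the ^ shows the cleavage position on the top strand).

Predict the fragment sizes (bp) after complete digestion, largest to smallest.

HindIII sites (AAGCTT) start at positions 23, 36, 114.
HindIII cuts after the first base of each site, so after positions 23, 36, 114.
Linear molecule, 3 cuts → 4 fragments:
  1–23 → 23 bp
  24–36 → 13 bp
  37–114 → 78 bp
  115–142 → 28 bp
Sorted largest to smallest: 78, 28, 23, 13 bp.

78, 28, 23, 13 bp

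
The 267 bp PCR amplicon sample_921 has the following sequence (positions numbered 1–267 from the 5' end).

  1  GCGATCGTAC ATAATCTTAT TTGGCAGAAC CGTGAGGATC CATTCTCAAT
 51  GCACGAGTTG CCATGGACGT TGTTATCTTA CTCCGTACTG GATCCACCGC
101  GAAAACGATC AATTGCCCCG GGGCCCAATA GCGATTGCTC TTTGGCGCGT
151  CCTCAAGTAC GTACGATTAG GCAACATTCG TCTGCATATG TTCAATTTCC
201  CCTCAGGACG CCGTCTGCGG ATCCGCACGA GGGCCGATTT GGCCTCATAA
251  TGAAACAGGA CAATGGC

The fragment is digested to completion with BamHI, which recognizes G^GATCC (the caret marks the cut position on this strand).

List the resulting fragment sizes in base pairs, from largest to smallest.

BamHI sites (GGATCC) start at positions 36, 90, 219.
BamHI cuts after the first base of each site, so after positions 36, 90, 219.
Linear molecule, 3 cuts → 4 fragments:
  1–36 → 36 bp
  37–90 → 54 bp
  91–219 → 129 bp
  220–267 → 48 bp
Sorted largest to smallest: 129, 54, 48, 36 bp.

129, 54, 48, 36 bp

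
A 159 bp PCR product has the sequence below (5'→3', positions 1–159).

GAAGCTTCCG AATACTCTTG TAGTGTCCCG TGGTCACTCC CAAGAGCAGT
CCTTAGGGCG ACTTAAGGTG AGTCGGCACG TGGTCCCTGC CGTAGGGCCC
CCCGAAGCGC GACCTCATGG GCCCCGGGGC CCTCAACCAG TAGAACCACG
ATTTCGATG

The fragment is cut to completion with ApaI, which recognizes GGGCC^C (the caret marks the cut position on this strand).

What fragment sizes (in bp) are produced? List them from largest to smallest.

ApaI sites (GGGCCC) start at positions 95, 119, 127.
ApaI cuts after base 5 of each site (before the last base), so after positions 99, 123, 131.
Linear molecule, 3 cuts → 4 fragments:
  1–99 → 99 bp
  100–123 → 24 bp
  124–131 → 8 bp
  132–159 → 28 bp
Sorted largest to smallest: 99, 28, 24, 8 bp.

99, 28, 24, 8 bp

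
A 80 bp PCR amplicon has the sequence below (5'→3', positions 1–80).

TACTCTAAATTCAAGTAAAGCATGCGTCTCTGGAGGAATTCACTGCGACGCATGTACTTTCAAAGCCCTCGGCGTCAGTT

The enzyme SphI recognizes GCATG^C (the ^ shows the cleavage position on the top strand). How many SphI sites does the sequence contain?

GCATGC occurs starting at position 20.
SphI cuts at 1 site.

1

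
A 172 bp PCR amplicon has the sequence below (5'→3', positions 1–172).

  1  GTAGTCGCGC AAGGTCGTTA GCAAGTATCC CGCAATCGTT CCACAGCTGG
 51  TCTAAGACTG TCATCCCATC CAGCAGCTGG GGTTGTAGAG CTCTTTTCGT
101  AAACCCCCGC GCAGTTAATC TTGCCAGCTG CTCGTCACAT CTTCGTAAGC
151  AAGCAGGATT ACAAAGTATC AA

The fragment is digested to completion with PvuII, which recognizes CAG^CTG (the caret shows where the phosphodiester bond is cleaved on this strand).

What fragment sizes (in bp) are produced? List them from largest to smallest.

PvuII sites (CAGCTG) start at positions 44, 74, 125.
PvuII cuts after base 3 of each site, so after positions 46, 76, 127.
Linear molecule, 3 cuts → 4 fragments:
  1–46 → 46 bp
  47–76 → 30 bp
  77–127 → 51 bp
  128–172 → 45 bp
Sorted largest to smallest: 51, 46, 45, 30 bp.

51, 46, 45, 30 bp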